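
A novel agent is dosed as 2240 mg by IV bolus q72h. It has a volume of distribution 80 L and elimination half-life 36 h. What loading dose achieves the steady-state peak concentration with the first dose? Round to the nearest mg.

f = (1/2)^(72/36) ≈ 0.250000; accumulation ratio R = 1/(1−f) ≈ 1.33333.
Loading dose to hit Cmax,ss on first dose: D_load = D_maint·R ≈ 2240 × 1.33333 ≈ 2986.66 mg.

2987 mg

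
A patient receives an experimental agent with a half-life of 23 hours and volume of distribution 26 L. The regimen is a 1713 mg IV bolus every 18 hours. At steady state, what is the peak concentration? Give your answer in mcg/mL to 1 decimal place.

k = ln2/t½ = ln2/23 ≈ 0.030137 h⁻¹; fraction remaining f = e^(−kτ) = e^(−0.030137×18) ≈ 0.5813.
At steady state, accumulation factor R = 1/(1 − e^(−kτ)) ≈ 2.3883.
Single-dose peak C₀ = D/Vd = 1713/26 ≈ 65.885 mcg/mL.
Steady-state peak Cmax,ss = C₀·R ≈ 65.885 × 2.3883 ≈ 157.353 mcg/mL.

157.4 mcg/mL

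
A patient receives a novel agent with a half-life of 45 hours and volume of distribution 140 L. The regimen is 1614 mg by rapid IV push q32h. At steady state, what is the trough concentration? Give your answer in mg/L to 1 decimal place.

τ/t½ = 32/45 ≈ 0.71111, so fraction remaining f = (1/2)^(32/45) ≈ 0.6108.
Single-dose peak C₀ = D/Vd = 1614/140 ≈ 11.529 mg/L.
Steady-state trough Cmin,ss = C₀·f/(1−f) ≈ 11.529 × 0.6108/0.3892 ≈ 18.093 mg/L.

18.1 mg/L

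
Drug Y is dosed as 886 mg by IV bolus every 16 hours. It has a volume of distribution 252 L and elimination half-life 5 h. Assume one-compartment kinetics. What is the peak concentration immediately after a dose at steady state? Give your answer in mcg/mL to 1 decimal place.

k = ln2/t½ = ln2/5 ≈ 0.138629 h⁻¹; fraction remaining f = e^(−kτ) = e^(−0.138629×16) ≈ 0.1088.
Accumulation ratio R = 1/(1 − f) ≈ 1/0.8912 ≈ 1.1221.
Each bolus raises the concentration by D/Vd = 886/252 ≈ 3.516 mcg/mL.
Cmax,ss = C₀/(1 − f) ≈ 3.516/0.8912 ≈ 3.945 mcg/mL.

3.9 mcg/mL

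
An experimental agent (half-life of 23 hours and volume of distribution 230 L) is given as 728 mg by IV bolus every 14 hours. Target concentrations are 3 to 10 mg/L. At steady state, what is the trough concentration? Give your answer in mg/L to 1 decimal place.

τ/t½ = 14/23 ≈ 0.6087, so fraction remaining f = (1/2)^(14/23) ≈ 0.6558.
Each bolus raises the concentration by D/Vd = 728/230 ≈ 3.165 mg/L.
Steady-state trough Cmin,ss = C₀·f/(1−f) ≈ 3.165 × 0.6558/0.3442 ≈ 6.030 mg/L.
Trough 6.0 mg/L vs MEC 3 mg/L: adequate.

6.0 mg/L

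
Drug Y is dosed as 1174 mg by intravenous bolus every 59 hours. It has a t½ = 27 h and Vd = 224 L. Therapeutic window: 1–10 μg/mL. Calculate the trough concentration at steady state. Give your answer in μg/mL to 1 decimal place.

τ/t½ = 59/27 ≈ 2.1852, so fraction remaining f = (1/2)^(59/27) ≈ 0.2199.
Each bolus raises the concentration by D/Vd = 1174/224 ≈ 5.241 μg/mL.
Steady-state trough Cmin,ss = C₀·f/(1−f) ≈ 5.241 × 0.2199/0.7801 ≈ 1.477 μg/mL.
Trough 1.5 μg/mL vs MEC 1 μg/mL: adequate.

1.5 μg/mL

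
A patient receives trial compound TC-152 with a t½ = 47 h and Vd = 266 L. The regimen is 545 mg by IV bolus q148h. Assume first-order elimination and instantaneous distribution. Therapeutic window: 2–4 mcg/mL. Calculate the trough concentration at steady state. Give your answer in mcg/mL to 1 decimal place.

0.3 mcg/mL

Over one 148-h interval, 148/47 ≈ 3.1489 half-lives elapse, leaving f ≈ 0.1127 of each dose.
Each bolus raises the concentration by D/Vd = 545/266 ≈ 2.049 mcg/mL.
Steady-state trough Cmin,ss = C₀·f/(1−f) ≈ 2.049 × 0.1127/0.8873 ≈ 0.260 mcg/mL.
Trough 0.3 mcg/mL vs MEC 2 mcg/mL: subtherapeutic.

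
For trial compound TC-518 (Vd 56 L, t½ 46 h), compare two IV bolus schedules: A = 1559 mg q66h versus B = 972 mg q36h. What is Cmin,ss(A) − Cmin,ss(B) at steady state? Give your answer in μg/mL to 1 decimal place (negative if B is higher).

-7.8 μg/mL

Regimen A: f = (1/2)^(66/46) ≈ 0.3699; Cmin,ss = (1559/56)·f/(1−f) ≈ 16.343 μg/mL.
Regimen B: f = (1/2)^(36/46) ≈ 0.5813; Cmin,ss = (972/56)·f/(1−f) ≈ 24.098 μg/mL.
Difference ≈ 16.343 − 24.098 ≈ -7.755 μg/mL.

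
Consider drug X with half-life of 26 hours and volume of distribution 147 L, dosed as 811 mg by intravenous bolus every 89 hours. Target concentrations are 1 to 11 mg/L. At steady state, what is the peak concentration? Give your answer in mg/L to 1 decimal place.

Over one 89-h interval, 89/26 ≈ 3.4231 half-lives elapse, leaving f ≈ 0.0932 of each dose.
At steady state, accumulation factor R = 1/(1 − e^(−kτ)) ≈ 1.1028.
Each bolus raises the concentration by D/Vd = 811/147 ≈ 5.517 mg/L.
Steady-state peak Cmax,ss = C₀·R ≈ 5.517 × 1.1028 ≈ 6.084 mg/L.
Peak 6.1 mg/L vs MTC 11 mg/L: below toxic threshold.

6.1 mg/L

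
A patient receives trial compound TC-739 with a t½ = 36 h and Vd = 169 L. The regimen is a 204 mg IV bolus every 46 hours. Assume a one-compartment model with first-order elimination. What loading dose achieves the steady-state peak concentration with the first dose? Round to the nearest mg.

f = (1/2)^(46/36) ≈ 0.412430; accumulation ratio R = 1/(1−f) ≈ 1.70192.
Loading dose to hit Cmax,ss on first dose: D_load = D_maint·R ≈ 204 × 1.70192 ≈ 347.19 mg.

347 mg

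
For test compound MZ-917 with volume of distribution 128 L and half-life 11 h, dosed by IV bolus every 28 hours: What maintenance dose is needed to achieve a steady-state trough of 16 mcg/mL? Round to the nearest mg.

τ/t½ = 28/11 ≈ 2.5455, so f = (1/2)^(28/11) ≈ 0.171294.
Cmin,ss = (D/Vd)·f/(1−f), so D = Cmin,ss·Vd·(1−f)/f.
D = 16 × 128 × (1−f)/f ≈ 16 × 128 × 4.83792 ≈ 9908.06 mg.

9908 mg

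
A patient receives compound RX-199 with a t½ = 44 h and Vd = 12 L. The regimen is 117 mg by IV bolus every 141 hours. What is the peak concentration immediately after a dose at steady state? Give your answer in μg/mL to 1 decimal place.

Over one 141-h interval, 141/44 ≈ 3.2045 half-lives elapse, leaving f ≈ 0.1085 of each dose.
At steady state, accumulation factor R = 1/(1 − e^(−kτ)) ≈ 1.1217.
Each bolus raises the concentration by D/Vd = 117/12 ≈ 9.750 μg/mL.
Steady-state peak Cmax,ss = C₀·R ≈ 9.750 × 1.1217 ≈ 10.937 μg/mL.

10.9 μg/mL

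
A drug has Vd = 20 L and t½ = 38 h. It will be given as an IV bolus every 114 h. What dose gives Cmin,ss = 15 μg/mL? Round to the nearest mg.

τ/t½ = 114/38 ≈ 3, so f = (1/2)^(114/38) ≈ 0.125000.
Cmin,ss = (D/Vd)·f/(1−f), so D = Cmin,ss·Vd·(1−f)/f.
D = 15 × 20 × (1−f)/f ≈ 15 × 20 × 7.00000 ≈ 2100.00 mg.

2100 mg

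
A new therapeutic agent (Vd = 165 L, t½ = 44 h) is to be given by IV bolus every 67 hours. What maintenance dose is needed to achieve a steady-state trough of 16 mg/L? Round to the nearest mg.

τ/t½ = 67/44 ≈ 1.5227, so f = (1/2)^(67/44) ≈ 0.348027.
Cmin,ss = (D/Vd)·f/(1−f), so D = Cmin,ss·Vd·(1−f)/f.
D = 16 × 165 × (1−f)/f ≈ 16 × 165 × 1.87334 ≈ 4945.62 mg.

4946 mg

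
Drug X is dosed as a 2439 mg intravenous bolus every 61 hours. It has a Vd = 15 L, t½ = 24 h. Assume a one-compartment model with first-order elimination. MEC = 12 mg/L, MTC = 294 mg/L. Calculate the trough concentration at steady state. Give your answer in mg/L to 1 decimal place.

k = ln2/t½ = ln2/24 ≈ 0.028881 h⁻¹; fraction remaining f = e^(−kτ) = e^(−0.028881×61) ≈ 0.1717.
At steady state, accumulation factor R = 1/(1 − e^(−kτ)) ≈ 1.2073.
Each bolus raises the concentration by D/Vd = 2439/15 ≈ 162.600 mg/L.
Cmax,ss = C₀/(1 − f) ≈ 162.600/0.8283 ≈ 196.306 mg/L.
Steady-state trough Cmin,ss = Cmax,ss·f ≈ 196.306 × 0.1717 ≈ 33.706 mg/L.
Trough 33.7 mg/L vs MEC 12 mg/L: adequate.

33.7 mg/L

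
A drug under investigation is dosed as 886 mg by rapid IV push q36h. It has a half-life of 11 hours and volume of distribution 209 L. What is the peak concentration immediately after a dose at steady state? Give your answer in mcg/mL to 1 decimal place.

k = ln2/t½ = ln2/11 ≈ 0.063013 h⁻¹; fraction remaining f = e^(−kτ) = e^(−0.063013×36) ≈ 0.1035.
Accumulation ratio R = 1/(1 − f) ≈ 1/0.8965 ≈ 1.1154.
Single-dose peak C₀ = D/Vd = 886/209 ≈ 4.239 mcg/mL.
Steady-state peak Cmax,ss = C₀·R ≈ 4.239 × 1.1154 ≈ 4.728 mcg/mL.

4.7 mcg/mL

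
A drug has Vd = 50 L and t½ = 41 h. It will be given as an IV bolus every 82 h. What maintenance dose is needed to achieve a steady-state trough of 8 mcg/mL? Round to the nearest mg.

1200 mg

τ/t½ = 82/41 ≈ 2, so f = (1/2)^(82/41) ≈ 0.250000.
Cmin,ss = (D/Vd)·f/(1−f), so D = Cmin,ss·Vd·(1−f)/f.
D = 8 × 50 × (1−f)/f ≈ 8 × 50 × 3.00000 ≈ 1200.00 mg.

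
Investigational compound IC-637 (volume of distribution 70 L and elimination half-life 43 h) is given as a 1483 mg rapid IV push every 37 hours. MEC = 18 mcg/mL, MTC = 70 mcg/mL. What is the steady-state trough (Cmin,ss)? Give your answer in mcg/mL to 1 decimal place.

26.0 mcg/mL

τ/t½ = 37/43 ≈ 0.86047, so fraction remaining f = (1/2)^(37/43) ≈ 0.5508.
Single-dose peak C₀ = D/Vd = 1483/70 ≈ 21.186 mcg/mL.
Steady-state trough Cmin,ss = C₀·f/(1−f) ≈ 21.186 × 0.5508/0.4492 ≈ 25.978 mcg/mL.
Trough 26.0 mcg/mL vs MEC 18 mcg/mL: adequate.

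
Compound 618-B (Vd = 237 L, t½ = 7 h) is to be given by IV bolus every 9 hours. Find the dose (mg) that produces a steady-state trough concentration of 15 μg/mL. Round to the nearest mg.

5112 mg

τ/t½ = 9/7 ≈ 1.2857, so f = (1/2)^(9/7) ≈ 0.410168.
Cmin,ss = (D/Vd)·f/(1−f), so D = Cmin,ss·Vd·(1−f)/f.
D = 15 × 237 × (1−f)/f ≈ 15 × 237 × 1.43803 ≈ 5112.20 mg.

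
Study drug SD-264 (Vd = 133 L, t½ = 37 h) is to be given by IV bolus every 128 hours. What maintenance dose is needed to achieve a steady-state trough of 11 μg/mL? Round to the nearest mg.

τ/t½ = 128/37 ≈ 3.4595, so f = (1/2)^(128/37) ≈ 0.090907.
Cmin,ss = (D/Vd)·f/(1−f), so D = Cmin,ss·Vd·(1−f)/f.
D = 11 × 133 × (1−f)/f ≈ 11 × 133 × 10.00025 ≈ 14630.37 mg.

14630 mg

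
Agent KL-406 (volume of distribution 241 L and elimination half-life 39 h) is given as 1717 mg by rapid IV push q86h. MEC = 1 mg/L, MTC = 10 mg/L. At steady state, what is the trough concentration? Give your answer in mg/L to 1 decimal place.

k = ln2/t½ = ln2/39 ≈ 0.017773 h⁻¹; fraction remaining f = e^(−kτ) = e^(−0.017773×86) ≈ 0.2169.
Accumulation ratio R = 1/(1 − f) ≈ 1/0.7831 ≈ 1.2770.
Each bolus raises the concentration by D/Vd = 1717/241 ≈ 7.124 mg/L.
Steady-state peak Cmax,ss = C₀·R ≈ 7.124 × 1.2770 ≈ 9.097 mg/L.
Steady-state trough Cmin,ss = Cmax,ss·f ≈ 9.097 × 0.2169 ≈ 1.973 mg/L.
Trough 2.0 mg/L vs MEC 1 mg/L: adequate.

2.0 mg/L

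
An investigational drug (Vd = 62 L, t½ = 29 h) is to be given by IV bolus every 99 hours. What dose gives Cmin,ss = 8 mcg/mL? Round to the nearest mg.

τ/t½ = 99/29 ≈ 3.4138, so f = (1/2)^(99/29) ≈ 0.093831.
Cmin,ss = (D/Vd)·f/(1−f), so D = Cmin,ss·Vd·(1−f)/f.
D = 8 × 62 × (1−f)/f ≈ 8 × 62 × 9.65746 ≈ 4790.10 mg.

4790 mg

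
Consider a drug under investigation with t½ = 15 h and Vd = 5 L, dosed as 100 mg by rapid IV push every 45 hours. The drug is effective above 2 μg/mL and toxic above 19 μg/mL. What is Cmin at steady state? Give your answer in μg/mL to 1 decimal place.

The dosing interval is 3 half-lives, so f = 2^(−3) = 0.125.
Accumulation ratio R = 1/(1 − f) = 1/0.875 = 8/7.
Single-dose peak C₀ = D/Vd = 100/5 = 20 μg/mL.
Steady-state peak Cmax,ss = C₀·R = 20 × 8/7 ≈ 22.857 μg/mL.
Steady-state trough Cmin,ss = Cmax,ss·f ≈ 22.857 × 0.125 ≈ 2.857 μg/mL.
Trough 2.9 μg/mL vs MEC 2 μg/mL: adequate.

2.9 μg/mL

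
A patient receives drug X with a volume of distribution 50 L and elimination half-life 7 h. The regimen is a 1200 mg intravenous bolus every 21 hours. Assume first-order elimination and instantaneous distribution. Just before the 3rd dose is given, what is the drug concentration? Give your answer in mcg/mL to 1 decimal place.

3.4 mcg/mL

f = (1/2)^(τ/t½) = (1/2)^(21/7) ≈ 0.1250.
C₀ = D/Vd = 1200/50 ≈ 24.000 mcg/mL.
Before the 3rd dose, 2 doses have been given. Superposition: Cmin = C₀·(f + f²).
≈ 24.000 × (0.1250 + 0.0156) ≈ 24.000 × 0.1406 ≈ 3.374 mcg/mL.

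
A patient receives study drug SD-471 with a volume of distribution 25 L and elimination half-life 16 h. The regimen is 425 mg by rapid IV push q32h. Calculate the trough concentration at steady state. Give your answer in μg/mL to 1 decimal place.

5.7 μg/mL

τ = 32 h = 2 half-lives, so f = (1/2)^2 = 0.25.
At steady state, R = 1/(1 − 0.25) = 4/3.
Single-dose peak C₀ = D/Vd = 425/25 = 17 μg/mL.
Steady-state peak Cmax,ss = C₀·R = 17 × 4/3 ≈ 22.667 μg/mL.
Steady-state trough Cmin,ss = Cmax,ss·f ≈ 22.667 × 0.25 ≈ 5.667 μg/mL.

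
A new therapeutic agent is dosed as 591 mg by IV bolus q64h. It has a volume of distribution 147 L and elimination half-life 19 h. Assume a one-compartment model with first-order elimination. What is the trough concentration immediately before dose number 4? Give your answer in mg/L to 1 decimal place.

0.4 mg/L

f = (1/2)^(τ/t½) = (1/2)^(64/19) ≈ 0.0968.
C₀ = D/Vd = 591/147 ≈ 4.020 mg/L.
Before the 4th dose, 3 doses have been given. Superposition: Cmin = C₀·(f + f² + … + f^3).
≈ 4.020 × (0.0968 + 0.0094 + 0.0009) ≈ 4.020 × 0.1071 ≈ 0.431 mg/L.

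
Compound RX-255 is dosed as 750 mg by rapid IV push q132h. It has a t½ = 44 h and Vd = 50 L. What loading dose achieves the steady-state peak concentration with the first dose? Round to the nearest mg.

f = (1/2)^(132/44) ≈ 0.125000; accumulation ratio R = 1/(1−f) ≈ 1.14286.
Loading dose to hit Cmax,ss on first dose: D_load = D_maint·R ≈ 750 × 1.14286 ≈ 857.14 mg.

857 mg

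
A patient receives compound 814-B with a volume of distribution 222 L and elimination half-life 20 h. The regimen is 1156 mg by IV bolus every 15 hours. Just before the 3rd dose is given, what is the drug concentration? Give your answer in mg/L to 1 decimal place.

f = (1/2)^(τ/t½) = (1/2)^(15/20) ≈ 0.5946.
C₀ = D/Vd = 1156/222 ≈ 5.207 mg/L.
Before the 3rd dose, 2 doses have been given. Superposition: Cmin = C₀·(f + f²).
≈ 5.207 × (0.5946 + 0.3535) ≈ 5.207 × 0.9481 ≈ 4.937 mg/L.

4.9 mg/L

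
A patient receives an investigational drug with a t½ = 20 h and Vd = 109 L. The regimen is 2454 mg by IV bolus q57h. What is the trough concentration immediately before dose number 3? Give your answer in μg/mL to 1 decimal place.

3.6 μg/mL

f = (1/2)^(τ/t½) = (1/2)^(57/20) ≈ 0.1387.
C₀ = D/Vd = 2454/109 ≈ 22.514 μg/mL.
Before the 3rd dose, 2 doses have been given. Superposition: Cmin = C₀·(f + f²).
≈ 22.514 × (0.1387 + 0.0192) ≈ 22.514 × 0.1579 ≈ 3.555 μg/mL.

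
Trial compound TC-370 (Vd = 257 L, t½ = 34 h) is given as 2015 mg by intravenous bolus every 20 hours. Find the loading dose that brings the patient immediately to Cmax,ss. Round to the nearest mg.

f = (1/2)^(20/34) ≈ 0.665156; accumulation ratio R = 1/(1−f) ≈ 2.98647.
Loading dose to hit Cmax,ss on first dose: D_load = D_maint·R ≈ 2015 × 2.98647 ≈ 6017.74 mg.

6018 mg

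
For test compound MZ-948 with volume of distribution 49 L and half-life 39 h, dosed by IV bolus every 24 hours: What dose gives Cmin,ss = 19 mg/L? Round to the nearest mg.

495 mg

τ/t½ = 24/39 ≈ 0.61538, so f = (1/2)^(24/39) ≈ 0.652756.
Cmin,ss = (D/Vd)·f/(1−f), so D = Cmin,ss·Vd·(1−f)/f.
D = 19 × 49 × (1−f)/f ≈ 19 × 49 × 0.53197 ≈ 495.26 mg.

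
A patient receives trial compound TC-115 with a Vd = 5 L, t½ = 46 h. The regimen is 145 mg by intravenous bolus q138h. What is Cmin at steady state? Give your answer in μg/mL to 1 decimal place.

4.1 μg/mL

τ = 138 h = 3 half-lives, so f = (1/2)^3 = 0.125.
At steady state, R = 1/(1 − 0.125) = 8/7.
Single-dose peak C₀ = D/Vd = 145/5 = 29 μg/mL.
Steady-state peak Cmax,ss = C₀·R = 29 × 8/7 ≈ 33.143 μg/mL.
Steady-state trough Cmin,ss = Cmax,ss·f ≈ 33.143 × 0.125 ≈ 4.143 μg/mL.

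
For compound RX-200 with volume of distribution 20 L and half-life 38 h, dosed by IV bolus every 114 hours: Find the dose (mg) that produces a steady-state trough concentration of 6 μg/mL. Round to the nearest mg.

840 mg

τ/t½ = 114/38 ≈ 3, so f = (1/2)^(114/38) ≈ 0.125000.
Cmin,ss = (D/Vd)·f/(1−f), so D = Cmin,ss·Vd·(1−f)/f.
D = 6 × 20 × (1−f)/f ≈ 6 × 20 × 7.00000 ≈ 840.00 mg.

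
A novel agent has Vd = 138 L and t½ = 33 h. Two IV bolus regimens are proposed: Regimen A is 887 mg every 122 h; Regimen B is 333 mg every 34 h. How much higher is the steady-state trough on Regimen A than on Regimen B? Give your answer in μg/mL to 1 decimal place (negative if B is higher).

Regimen A: f = (1/2)^(122/33) ≈ 0.0771; Cmin,ss = (887/138)·f/(1−f) ≈ 0.537 μg/mL.
Regimen B: f = (1/2)^(34/33) ≈ 0.4896; Cmin,ss = (333/138)·f/(1−f) ≈ 2.315 μg/mL.
Difference ≈ 0.537 − 2.315 ≈ -1.778 μg/mL.

-1.8 μg/mL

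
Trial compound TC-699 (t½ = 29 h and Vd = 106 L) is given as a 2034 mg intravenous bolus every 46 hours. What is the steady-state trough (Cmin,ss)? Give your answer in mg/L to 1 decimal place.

9.6 mg/L

k = ln2/t½ = ln2/29 ≈ 0.023902 h⁻¹; fraction remaining f = e^(−kτ) = e^(−0.023902×46) ≈ 0.3330.
Each bolus raises the concentration by D/Vd = 2034/106 ≈ 19.189 mg/L.
Steady-state trough Cmin,ss = C₀·f/(1−f) ≈ 19.189 × 0.3330/0.6670 ≈ 9.580 mg/L.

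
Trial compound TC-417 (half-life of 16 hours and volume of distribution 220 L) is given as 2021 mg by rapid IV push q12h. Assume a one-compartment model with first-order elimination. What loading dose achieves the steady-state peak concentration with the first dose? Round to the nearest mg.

4985 mg

f = (1/2)^(12/16) ≈ 0.594604; accumulation ratio R = 1/(1−f) ≈ 2.46672.
Loading dose to hit Cmax,ss on first dose: D_load = D_maint·R ≈ 2021 × 2.46672 ≈ 4985.24 mg.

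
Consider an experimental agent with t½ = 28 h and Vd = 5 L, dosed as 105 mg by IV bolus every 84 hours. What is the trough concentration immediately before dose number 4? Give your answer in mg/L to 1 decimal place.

f = (1/2)^(τ/t½) = (1/2)^(84/28) ≈ 0.1250.
C₀ = D/Vd = 105/5 ≈ 21.000 mg/L.
Before the 4th dose, 3 doses have been given. Superposition: Cmin = C₀·(f + f² + … + f^3).
≈ 21.000 × (0.1250 + 0.0156 + 0.0020) ≈ 21.000 × 0.1426 ≈ 2.995 mg/L.

3.0 mg/L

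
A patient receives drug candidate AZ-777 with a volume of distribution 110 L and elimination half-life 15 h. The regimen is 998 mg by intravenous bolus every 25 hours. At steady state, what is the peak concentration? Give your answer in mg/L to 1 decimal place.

13.2 mg/L

k = ln2/t½ = ln2/15 ≈ 0.046210 h⁻¹; fraction remaining f = e^(−kτ) = e^(−0.046210×25) ≈ 0.3150.
At steady state, accumulation factor R = 1/(1 − e^(−kτ)) ≈ 1.4599.
Each bolus raises the concentration by D/Vd = 998/110 ≈ 9.073 mg/L.
Cmax,ss = C₀/(1 − f) ≈ 9.073/0.6850 ≈ 13.245 mg/L.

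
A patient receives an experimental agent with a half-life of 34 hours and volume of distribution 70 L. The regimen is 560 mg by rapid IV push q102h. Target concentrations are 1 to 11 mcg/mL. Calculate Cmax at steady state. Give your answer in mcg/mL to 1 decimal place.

9.1 mcg/mL

τ = 102 h = 3 half-lives, so f = (1/2)^3 = 0.125.
At steady state, R = 1/(1 − 0.125) = 8/7.
Single-dose peak C₀ = D/Vd = 560/70 = 8 mcg/mL.
Steady-state peak Cmax,ss = C₀·R = 8 × 8/7 ≈ 9.143 mcg/mL.
Peak 9.1 mcg/mL vs MTC 11 mcg/mL: below toxic threshold.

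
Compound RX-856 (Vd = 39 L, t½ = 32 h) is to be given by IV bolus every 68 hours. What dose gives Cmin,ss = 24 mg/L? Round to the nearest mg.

τ/t½ = 68/32 ≈ 2.125, so f = (1/2)^(68/32) ≈ 0.229251.
Cmin,ss = (D/Vd)·f/(1−f), so D = Cmin,ss·Vd·(1−f)/f.
D = 24 × 39 × (1−f)/f ≈ 24 × 39 × 3.36203 ≈ 3146.86 mg.

3147 mg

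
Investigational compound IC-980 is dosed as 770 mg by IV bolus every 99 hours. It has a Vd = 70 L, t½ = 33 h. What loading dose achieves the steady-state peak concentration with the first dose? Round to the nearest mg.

880 mg

f = (1/2)^(99/33) ≈ 0.125000; accumulation ratio R = 1/(1−f) ≈ 1.14286.
Loading dose to hit Cmax,ss on first dose: D_load = D_maint·R ≈ 770 × 1.14286 ≈ 880.00 mg.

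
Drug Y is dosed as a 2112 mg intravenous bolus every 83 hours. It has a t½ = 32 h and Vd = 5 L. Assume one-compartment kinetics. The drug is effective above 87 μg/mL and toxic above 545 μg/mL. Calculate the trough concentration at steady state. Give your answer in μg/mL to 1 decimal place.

83.9 μg/mL

Over one 83-h interval, 83/32 ≈ 2.5938 half-lives elapse, leaving f ≈ 0.1657 of each dose.
At steady state, accumulation factor R = 1/(1 − e^(−kτ)) ≈ 1.1986.
Each bolus raises the concentration by D/Vd = 2112/5 ≈ 422.400 μg/mL.
Cmax,ss = C₀/(1 − f) ≈ 422.400/0.8343 ≈ 506.293 μg/mL.
One interval later, Cmin,ss = Cmax,ss·e^(−kτ) ≈ 506.293 × 0.1657 ≈ 83.893 μg/mL.
Trough 83.9 μg/mL vs MEC 87 μg/mL: subtherapeutic.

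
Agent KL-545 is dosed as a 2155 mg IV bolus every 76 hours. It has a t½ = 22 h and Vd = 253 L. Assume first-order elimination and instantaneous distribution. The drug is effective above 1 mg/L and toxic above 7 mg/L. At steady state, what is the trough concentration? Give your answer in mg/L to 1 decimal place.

0.9 mg/L

k = ln2/t½ = ln2/22 ≈ 0.031507 h⁻¹; fraction remaining f = e^(−kτ) = e^(−0.031507×76) ≈ 0.0912.
At steady state, accumulation factor R = 1/(1 − e^(−kτ)) ≈ 1.1004.
Each bolus raises the concentration by D/Vd = 2155/253 ≈ 8.518 mg/L.
Cmax,ss = C₀/(1 − f) ≈ 8.518/0.9088 ≈ 9.373 mg/L.
Steady-state trough Cmin,ss = Cmax,ss·f ≈ 9.373 × 0.0912 ≈ 0.855 mg/L.
Trough 0.9 mg/L vs MEC 1 mg/L: subtherapeutic.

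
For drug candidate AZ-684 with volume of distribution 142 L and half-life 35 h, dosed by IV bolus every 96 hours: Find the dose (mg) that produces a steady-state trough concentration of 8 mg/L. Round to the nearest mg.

6468 mg

τ/t½ = 96/35 ≈ 2.7429, so f = (1/2)^(96/35) ≈ 0.149389.
Cmin,ss = (D/Vd)·f/(1−f), so D = Cmin,ss·Vd·(1−f)/f.
D = 8 × 142 × (1−f)/f ≈ 8 × 142 × 5.69393 ≈ 6468.30 mg.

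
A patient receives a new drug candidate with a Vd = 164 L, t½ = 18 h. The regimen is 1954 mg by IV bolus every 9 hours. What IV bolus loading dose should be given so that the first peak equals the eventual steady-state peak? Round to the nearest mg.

f = (1/2)^(9/18) ≈ 0.707107; accumulation ratio R = 1/(1−f) ≈ 3.41422.
Loading dose to hit Cmax,ss on first dose: D_load = D_maint·R ≈ 1954 × 3.41422 ≈ 6671.39 mg.

6671 mg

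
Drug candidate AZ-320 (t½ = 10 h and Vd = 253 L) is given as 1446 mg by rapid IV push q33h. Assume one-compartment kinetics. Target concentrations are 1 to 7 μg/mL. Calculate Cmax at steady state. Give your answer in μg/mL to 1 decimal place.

Over one 33-h interval, 33/10 ≈ 3.3 half-lives elapse, leaving f ≈ 0.1015 of each dose.
At steady state, accumulation factor R = 1/(1 − e^(−kτ)) ≈ 1.1130.
Each bolus raises the concentration by D/Vd = 1446/253 ≈ 5.715 μg/mL.
Steady-state peak Cmax,ss = C₀·R ≈ 5.715 × 1.1130 ≈ 6.361 μg/mL.
Peak 6.4 μg/mL vs MTC 7 μg/mL: below toxic threshold.

6.4 μg/mL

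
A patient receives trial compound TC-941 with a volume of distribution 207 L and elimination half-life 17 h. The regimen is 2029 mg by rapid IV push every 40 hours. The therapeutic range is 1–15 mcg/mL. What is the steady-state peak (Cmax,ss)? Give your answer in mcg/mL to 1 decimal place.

k = ln2/t½ = ln2/17 ≈ 0.040773 h⁻¹; fraction remaining f = e^(−kτ) = e^(−0.040773×40) ≈ 0.1957.
At steady state, accumulation factor R = 1/(1 − e^(−kτ)) ≈ 1.2433.
Single-dose peak C₀ = D/Vd = 2029/207 ≈ 9.802 mcg/mL.
Steady-state peak Cmax,ss = C₀·R ≈ 9.802 × 1.2433 ≈ 12.187 mcg/mL.
Peak 12.2 mcg/mL vs MTC 15 mcg/mL: below toxic threshold.

12.2 mcg/mL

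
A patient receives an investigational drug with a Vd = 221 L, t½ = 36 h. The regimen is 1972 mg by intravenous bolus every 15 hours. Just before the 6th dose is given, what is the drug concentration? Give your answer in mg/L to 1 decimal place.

20.4 mg/L

f = (1/2)^(τ/t½) = (1/2)^(15/36) ≈ 0.7492.
C₀ = D/Vd = 1972/221 ≈ 8.923 mg/L.
Before the 6th dose, 5 doses have been given. Superposition: Cmin = C₀·(f + f² + … + f^5).
≈ 8.923 × (0.7492 + 0.5613 + 0.4205 + 0.3151 + 0.2360) ≈ 8.923 × 2.2821 ≈ 20.363 mg/L.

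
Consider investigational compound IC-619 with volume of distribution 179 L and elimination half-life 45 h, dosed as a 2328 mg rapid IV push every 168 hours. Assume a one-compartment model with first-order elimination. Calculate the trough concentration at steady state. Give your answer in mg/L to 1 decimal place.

1.1 mg/L

k = ln2/t½ = ln2/45 ≈ 0.015403 h⁻¹; fraction remaining f = e^(−kτ) = e^(−0.015403×168) ≈ 0.0752.
At steady state, accumulation factor R = 1/(1 − e^(−kτ)) ≈ 1.0813.
Each bolus raises the concentration by D/Vd = 2328/179 ≈ 13.006 mg/L.
Cmax,ss = C₀/(1 − f) ≈ 13.006/0.9248 ≈ 14.064 mg/L.
Steady-state trough Cmin,ss = Cmax,ss·f ≈ 14.064 × 0.0752 ≈ 1.058 mg/L.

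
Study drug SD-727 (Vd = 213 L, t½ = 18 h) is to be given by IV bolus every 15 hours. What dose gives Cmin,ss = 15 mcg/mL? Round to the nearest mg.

τ/t½ = 15/18 ≈ 0.83333, so f = (1/2)^(15/18) ≈ 0.561231.
Cmin,ss = (D/Vd)·f/(1−f), so D = Cmin,ss·Vd·(1−f)/f.
D = 15 × 213 × (1−f)/f ≈ 15 × 213 × 0.78180 ≈ 2497.85 mg.

2498 mg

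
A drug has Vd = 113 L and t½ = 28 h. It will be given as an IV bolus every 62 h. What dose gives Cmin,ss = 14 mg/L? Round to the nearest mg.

τ/t½ = 62/28 ≈ 2.2143, so f = (1/2)^(62/28) ≈ 0.215493.
Cmin,ss = (D/Vd)·f/(1−f), so D = Cmin,ss·Vd·(1−f)/f.
D = 14 × 113 × (1−f)/f ≈ 14 × 113 × 3.64052 ≈ 5759.30 mg.

5759 mg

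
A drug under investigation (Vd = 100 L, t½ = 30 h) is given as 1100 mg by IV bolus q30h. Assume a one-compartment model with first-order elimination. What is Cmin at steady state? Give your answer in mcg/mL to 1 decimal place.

The dosing interval is 1 half-life, so f = 2^(−1) = 0.5.
Accumulation ratio R = 1/(1 − f) = 1/0.5 = 2/1.
Single-dose peak C₀ = D/Vd = 1100/100 = 11 mcg/mL.
Steady-state peak Cmax,ss = C₀·R = 11 × 2/1 ≈ 22.000 mcg/mL.
Steady-state trough Cmin,ss = Cmax,ss·f ≈ 22.000 × 0.5 ≈ 11.000 mcg/mL.

11.0 mcg/mL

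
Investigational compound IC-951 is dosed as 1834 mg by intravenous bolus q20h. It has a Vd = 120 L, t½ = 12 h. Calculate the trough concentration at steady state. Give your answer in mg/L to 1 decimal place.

7.0 mg/L

k = ln2/t½ = ln2/12 ≈ 0.057762 h⁻¹; fraction remaining f = e^(−kτ) = e^(−0.057762×20) ≈ 0.3150.
At steady state, accumulation factor R = 1/(1 − e^(−kτ)) ≈ 1.4599.
Each bolus raises the concentration by D/Vd = 1834/120 ≈ 15.283 mg/L.
Cmax,ss = C₀/(1 − f) ≈ 15.283/0.6850 ≈ 22.311 mg/L.
Steady-state trough Cmin,ss = Cmax,ss·f ≈ 22.311 × 0.3150 ≈ 7.028 mg/L.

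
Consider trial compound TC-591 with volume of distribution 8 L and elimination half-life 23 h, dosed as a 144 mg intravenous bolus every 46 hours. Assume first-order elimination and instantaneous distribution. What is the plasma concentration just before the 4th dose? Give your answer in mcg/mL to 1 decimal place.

f = (1/2)^(τ/t½) = (1/2)^(46/23) ≈ 0.2500.
C₀ = D/Vd = 144/8 ≈ 18.000 mcg/mL.
Before the 4th dose, 3 doses have been given. Superposition: Cmin = C₀·(f + f² + … + f^3).
≈ 18.000 × (0.2500 + 0.0625 + 0.0156) ≈ 18.000 × 0.3281 ≈ 5.906 mcg/mL.

5.9 mcg/mL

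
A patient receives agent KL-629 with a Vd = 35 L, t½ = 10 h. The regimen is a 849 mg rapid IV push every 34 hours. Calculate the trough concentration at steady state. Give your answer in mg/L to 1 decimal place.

τ/t½ = 34/10 ≈ 3.4, so fraction remaining f = (1/2)^(34/10) ≈ 0.0947.
At steady state, accumulation factor R = 1/(1 − e^(−kτ)) ≈ 1.1046.
Each bolus raises the concentration by D/Vd = 849/35 ≈ 24.257 mg/L.
Steady-state peak Cmax,ss = C₀·R ≈ 24.257 × 1.1046 ≈ 26.794 mg/L.
Steady-state trough Cmin,ss = Cmax,ss·f ≈ 26.794 × 0.0947 ≈ 2.537 mg/L.

2.5 mg/L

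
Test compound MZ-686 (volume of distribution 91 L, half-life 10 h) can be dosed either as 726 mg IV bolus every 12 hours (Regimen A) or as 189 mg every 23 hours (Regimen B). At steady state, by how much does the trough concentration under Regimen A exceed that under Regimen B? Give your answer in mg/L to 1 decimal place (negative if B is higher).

Regimen A: f = (1/2)^(12/10) ≈ 0.4353; Cmin,ss = (726/91)·f/(1−f) ≈ 6.150 mg/L.
Regimen B: f = (1/2)^(23/10) ≈ 0.2031; Cmin,ss = (189/91)·f/(1−f) ≈ 0.529 mg/L.
Difference ≈ 6.150 − 0.529 ≈ 5.621 mg/L.

5.6 mg/L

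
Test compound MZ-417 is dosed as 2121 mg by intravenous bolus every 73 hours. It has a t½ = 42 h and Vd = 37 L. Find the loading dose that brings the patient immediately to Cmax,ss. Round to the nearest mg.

f = (1/2)^(73/42) ≈ 0.299765; accumulation ratio R = 1/(1−f) ≈ 1.42809.
Loading dose to hit Cmax,ss on first dose: D_load = D_maint·R ≈ 2121 × 1.42809 ≈ 3028.98 mg.

3029 mg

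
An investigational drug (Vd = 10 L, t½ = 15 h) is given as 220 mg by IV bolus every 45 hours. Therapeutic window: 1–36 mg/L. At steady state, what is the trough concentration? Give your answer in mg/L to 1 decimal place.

τ = 45 h = 3 half-lives, so f = (1/2)^3 = 0.125.
Accumulation ratio R = 1/(1 − f) = 1/0.875 = 8/7.
Single-dose peak C₀ = D/Vd = 220/10 = 22 mg/L.
Steady-state peak Cmax,ss = C₀·R = 22 × 8/7 ≈ 25.143 mg/L.
Steady-state trough Cmin,ss = Cmax,ss·f ≈ 25.143 × 0.125 ≈ 3.143 mg/L.
Trough 3.1 mg/L vs MEC 1 mg/L: adequate.

3.1 mg/L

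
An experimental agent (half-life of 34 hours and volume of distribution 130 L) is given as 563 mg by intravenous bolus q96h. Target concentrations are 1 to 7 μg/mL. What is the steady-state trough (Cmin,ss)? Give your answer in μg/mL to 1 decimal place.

0.7 μg/mL

τ/t½ = 96/34 ≈ 2.8235, so fraction remaining f = (1/2)^(96/34) ≈ 0.1413.
At steady state, accumulation factor R = 1/(1 − e^(−kτ)) ≈ 1.1646.
Single-dose peak C₀ = D/Vd = 563/130 ≈ 4.331 μg/mL.
Cmax,ss = C₀/(1 − f) ≈ 4.331/0.8587 ≈ 5.044 μg/mL.
One interval later, Cmin,ss = Cmax,ss·e^(−kτ) ≈ 5.044 × 0.1413 ≈ 0.713 μg/mL.
Trough 0.7 μg/mL vs MEC 1 μg/mL: subtherapeutic.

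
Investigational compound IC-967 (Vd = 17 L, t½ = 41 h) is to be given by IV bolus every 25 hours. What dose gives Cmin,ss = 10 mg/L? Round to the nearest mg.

89 mg

τ/t½ = 25/41 ≈ 0.60976, so f = (1/2)^(25/41) ≈ 0.655307.
Cmin,ss = (D/Vd)·f/(1−f), so D = Cmin,ss·Vd·(1−f)/f.
D = 10 × 17 × (1−f)/f ≈ 10 × 17 × 0.52600 ≈ 89.42 mg.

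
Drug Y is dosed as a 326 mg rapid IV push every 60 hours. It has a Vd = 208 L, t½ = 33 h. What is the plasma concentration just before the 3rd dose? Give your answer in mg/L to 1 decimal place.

0.6 mg/L

f = (1/2)^(τ/t½) = (1/2)^(60/33) ≈ 0.2836.
C₀ = D/Vd = 326/208 ≈ 1.567 mg/L.
Before the 3rd dose, 2 doses have been given. Superposition: Cmin = C₀·(f + f²).
≈ 1.567 × (0.2836 + 0.0804) ≈ 1.567 × 0.3640 ≈ 0.570 mg/L.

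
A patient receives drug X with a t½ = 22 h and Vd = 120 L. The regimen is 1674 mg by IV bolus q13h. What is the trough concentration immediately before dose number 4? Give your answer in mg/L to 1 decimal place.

f = (1/2)^(τ/t½) = (1/2)^(13/22) ≈ 0.6639.
C₀ = D/Vd = 1674/120 ≈ 13.950 mg/L.
Before the 4th dose, 3 doses have been given. Superposition: Cmin = C₀·(f + f² + … + f^3).
≈ 13.950 × (0.6639 + 0.4408 + 0.2926) ≈ 13.950 × 1.3973 ≈ 19.492 mg/L.

19.5 mg/L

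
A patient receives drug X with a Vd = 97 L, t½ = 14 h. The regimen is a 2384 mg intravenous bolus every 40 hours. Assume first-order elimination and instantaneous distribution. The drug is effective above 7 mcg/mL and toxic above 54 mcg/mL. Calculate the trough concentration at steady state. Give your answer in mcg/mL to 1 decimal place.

τ/t½ = 40/14 ≈ 2.8571, so fraction remaining f = (1/2)^(40/14) ≈ 0.1380.
At steady state, accumulation factor R = 1/(1 − e^(−kτ)) ≈ 1.1601.
Single-dose peak C₀ = D/Vd = 2384/97 ≈ 24.577 mcg/mL.
Steady-state peak Cmax,ss = C₀·R ≈ 24.577 × 1.1601 ≈ 28.512 mcg/mL.
Steady-state trough Cmin,ss = Cmax,ss·f ≈ 28.512 × 0.1380 ≈ 3.935 mcg/mL.
Trough 3.9 mcg/mL vs MEC 7 mcg/mL: subtherapeutic.

3.9 mcg/mL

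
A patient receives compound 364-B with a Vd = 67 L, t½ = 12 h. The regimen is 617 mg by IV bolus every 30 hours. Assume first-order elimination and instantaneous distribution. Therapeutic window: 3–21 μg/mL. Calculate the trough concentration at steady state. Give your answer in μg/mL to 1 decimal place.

2.0 μg/mL

Over one 30-h interval, 30/12 ≈ 2.5 half-lives elapse, leaving f ≈ 0.1768 of each dose.
Each bolus raises the concentration by D/Vd = 617/67 ≈ 9.209 μg/mL.
Steady-state trough Cmin,ss = C₀·f/(1−f) ≈ 9.209 × 0.1768/0.8232 ≈ 1.978 μg/mL.
Trough 2.0 μg/mL vs MEC 3 μg/mL: subtherapeutic.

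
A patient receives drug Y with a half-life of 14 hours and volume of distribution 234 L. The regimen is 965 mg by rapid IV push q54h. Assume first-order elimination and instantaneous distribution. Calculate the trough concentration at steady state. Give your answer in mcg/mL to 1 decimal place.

0.3 mcg/mL

k = ln2/t½ = ln2/14 ≈ 0.049511 h⁻¹; fraction remaining f = e^(−kτ) = e^(−0.049511×54) ≈ 0.0690.
Each bolus raises the concentration by D/Vd = 965/234 ≈ 4.124 mcg/mL.
Steady-state trough Cmin,ss = C₀·f/(1−f) ≈ 4.124 × 0.0690/0.9310 ≈ 0.306 mcg/mL.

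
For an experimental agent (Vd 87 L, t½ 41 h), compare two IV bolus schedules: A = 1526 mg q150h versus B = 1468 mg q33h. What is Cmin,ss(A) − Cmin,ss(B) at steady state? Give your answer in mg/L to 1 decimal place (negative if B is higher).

-21.1 mg/L

Regimen A: f = (1/2)^(150/41) ≈ 0.0792; Cmin,ss = (1526/87)·f/(1−f) ≈ 1.509 mg/L.
Regimen B: f = (1/2)^(33/41) ≈ 0.5724; Cmin,ss = (1468/87)·f/(1−f) ≈ 22.588 mg/L.
Difference ≈ 1.509 − 22.588 ≈ -21.079 mg/L.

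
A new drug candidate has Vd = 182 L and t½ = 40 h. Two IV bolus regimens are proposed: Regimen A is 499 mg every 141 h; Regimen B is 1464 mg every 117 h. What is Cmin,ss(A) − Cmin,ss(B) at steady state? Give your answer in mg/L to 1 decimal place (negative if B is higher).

Regimen A: f = (1/2)^(141/40) ≈ 0.0869; Cmin,ss = (499/182)·f/(1−f) ≈ 0.261 mg/L.
Regimen B: f = (1/2)^(117/40) ≈ 0.1317; Cmin,ss = (1464/182)·f/(1−f) ≈ 1.220 mg/L.
Difference ≈ 0.261 − 1.220 ≈ -0.959 mg/L.

-1.0 mg/L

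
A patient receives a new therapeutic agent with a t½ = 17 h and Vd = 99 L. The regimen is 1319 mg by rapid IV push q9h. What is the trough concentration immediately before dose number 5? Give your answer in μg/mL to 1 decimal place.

f = (1/2)^(τ/t½) = (1/2)^(9/17) ≈ 0.6928.
C₀ = D/Vd = 1319/99 ≈ 13.323 μg/mL.
Before the 5th dose, 4 doses have been given. Superposition: Cmin = C₀·(f + f² + … + f^4).
≈ 13.323 × (0.6928 + 0.4800 + 0.3325 + 0.2304) ≈ 13.323 × 1.7357 ≈ 23.125 μg/mL.

23.1 μg/mL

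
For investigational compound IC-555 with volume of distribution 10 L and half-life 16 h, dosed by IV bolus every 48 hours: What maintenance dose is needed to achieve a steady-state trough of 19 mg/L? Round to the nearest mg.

τ/t½ = 48/16 ≈ 3, so f = (1/2)^(48/16) ≈ 0.125000.
Cmin,ss = (D/Vd)·f/(1−f), so D = Cmin,ss·Vd·(1−f)/f.
D = 19 × 10 × (1−f)/f ≈ 19 × 10 × 7.00000 ≈ 1330.00 mg.

1330 mg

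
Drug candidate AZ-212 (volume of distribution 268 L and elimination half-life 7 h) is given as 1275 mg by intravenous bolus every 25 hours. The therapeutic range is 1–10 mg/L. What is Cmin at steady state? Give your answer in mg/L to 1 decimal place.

k = ln2/t½ = ln2/7 ≈ 0.099021 h⁻¹; fraction remaining f = e^(−kτ) = e^(−0.099021×25) ≈ 0.0841.
Each bolus raises the concentration by D/Vd = 1275/268 ≈ 4.757 mg/L.
Steady-state trough Cmin,ss = C₀·f/(1−f) ≈ 4.757 × 0.0841/0.9159 ≈ 0.437 mg/L.
Trough 0.4 mg/L vs MEC 1 mg/L: subtherapeutic.

0.4 mg/L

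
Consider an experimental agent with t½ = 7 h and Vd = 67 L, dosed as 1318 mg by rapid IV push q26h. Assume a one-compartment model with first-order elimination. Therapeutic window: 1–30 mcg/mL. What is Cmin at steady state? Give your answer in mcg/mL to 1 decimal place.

1.6 mcg/mL

k = ln2/t½ = ln2/7 ≈ 0.099021 h⁻¹; fraction remaining f = e^(−kτ) = e^(−0.099021×26) ≈ 0.0762.
Each bolus raises the concentration by D/Vd = 1318/67 ≈ 19.672 mcg/mL.
Steady-state trough Cmin,ss = C₀·f/(1−f) ≈ 19.672 × 0.0762/0.9238 ≈ 1.623 mcg/mL.
Trough 1.6 mcg/mL vs MEC 1 mcg/mL: adequate.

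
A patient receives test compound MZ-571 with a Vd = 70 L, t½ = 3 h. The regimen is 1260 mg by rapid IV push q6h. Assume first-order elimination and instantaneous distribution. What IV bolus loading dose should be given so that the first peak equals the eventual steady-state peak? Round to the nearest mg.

1680 mg

f = (1/2)^(6/3) ≈ 0.250000; accumulation ratio R = 1/(1−f) ≈ 1.33333.
Loading dose to hit Cmax,ss on first dose: D_load = D_maint·R ≈ 1260 × 1.33333 ≈ 1680.00 mg.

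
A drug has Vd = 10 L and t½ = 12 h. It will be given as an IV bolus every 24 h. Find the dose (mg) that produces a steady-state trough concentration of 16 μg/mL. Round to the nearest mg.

480 mg

τ/t½ = 24/12 ≈ 2, so f = (1/2)^(24/12) ≈ 0.250000.
Cmin,ss = (D/Vd)·f/(1−f), so D = Cmin,ss·Vd·(1−f)/f.
D = 16 × 10 × (1−f)/f ≈ 16 × 10 × 3.00000 ≈ 480.00 mg.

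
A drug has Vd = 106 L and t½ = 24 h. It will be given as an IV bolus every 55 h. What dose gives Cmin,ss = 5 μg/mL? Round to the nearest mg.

τ/t½ = 55/24 ≈ 2.2917, so f = (1/2)^(55/24) ≈ 0.204239.
Cmin,ss = (D/Vd)·f/(1−f), so D = Cmin,ss·Vd·(1−f)/f.
D = 5 × 106 × (1−f)/f ≈ 5 × 106 × 3.89622 ≈ 2065.00 mg.

2065 mg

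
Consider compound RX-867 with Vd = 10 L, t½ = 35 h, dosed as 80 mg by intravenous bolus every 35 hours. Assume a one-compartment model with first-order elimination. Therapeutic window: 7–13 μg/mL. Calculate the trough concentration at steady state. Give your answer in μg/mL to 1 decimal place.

The dosing interval is 1 half-life, so f = 2^(−1) = 0.5.
Accumulation ratio R = 1/(1 − f) = 1/0.5 = 2/1.
Single-dose peak C₀ = D/Vd = 80/10 = 8 μg/mL.
Steady-state peak Cmax,ss = C₀·R = 8 × 2/1 ≈ 16.000 μg/mL.
Steady-state trough Cmin,ss = Cmax,ss·f ≈ 16.000 × 0.5 ≈ 8.000 μg/mL.
Trough 8.0 μg/mL vs MEC 7 μg/mL: adequate.

8.0 μg/mL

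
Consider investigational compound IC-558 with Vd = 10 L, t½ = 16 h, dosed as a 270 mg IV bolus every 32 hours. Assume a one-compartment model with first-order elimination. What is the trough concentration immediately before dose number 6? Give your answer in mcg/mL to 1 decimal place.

9.0 mcg/mL

f = (1/2)^(τ/t½) = (1/2)^(32/16) ≈ 0.2500.
C₀ = D/Vd = 270/10 ≈ 27.000 mcg/mL.
Before the 6th dose, 5 doses have been given. Superposition: Cmin = C₀·(f + f² + … + f^5).
≈ 27.000 × (0.2500 + 0.0625 + 0.0156 + 0.0039 + 0.0010) ≈ 27.000 × 0.3330 ≈ 8.991 mcg/mL.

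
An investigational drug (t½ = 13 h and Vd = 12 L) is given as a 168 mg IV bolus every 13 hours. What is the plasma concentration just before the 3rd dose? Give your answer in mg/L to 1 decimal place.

10.5 mg/L

f = (1/2)^(τ/t½) = (1/2)^(13/13) ≈ 0.5000.
C₀ = D/Vd = 168/12 ≈ 14.000 mg/L.
Before the 3rd dose, 2 doses have been given. Superposition: Cmin = C₀·(f + f²).
≈ 14.000 × (0.5000 + 0.2500) ≈ 14.000 × 0.7500 ≈ 10.500 mg/L.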